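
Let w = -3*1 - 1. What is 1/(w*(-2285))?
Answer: 1/9140 ≈ 0.00010941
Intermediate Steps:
w = -4 (w = -3 - 1 = -4)
1/(w*(-2285)) = 1/(-4*(-2285)) = 1/9140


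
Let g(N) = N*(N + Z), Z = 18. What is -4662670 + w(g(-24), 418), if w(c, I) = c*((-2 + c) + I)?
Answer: -4582030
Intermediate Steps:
g(N) = N*(18 + N) (g(N) = N*(N + 18) = N*(18 + N))
w(c, I) = c*(-2 + I + c)
-4662670 + w(g(-24), 418) = -4662670 + (-24*(18 - 24))*(-2 + 418 - 24*(18 - 24)) = -4662670 + (-24*(-6))*(-2 + 418 - 24*(-6)) = -4662670 + 144*(-2 + 418 + 144) = -4662670 + 144*560 = -4662670 + 80640 = -4582030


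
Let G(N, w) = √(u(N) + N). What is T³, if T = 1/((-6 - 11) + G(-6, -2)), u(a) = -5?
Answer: -1/(17 - I*√11)³ ≈ -0.00016119 - 0.00010515*I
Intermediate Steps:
G(N, w) = √(-5 + N)
T = 1/(-17 + I*√11) (T = 1/((-6 - 11) + √(-5 - 6)) = 1/(-17 + √(-11)) = 1/(-17 + I*√11) ≈ -0.056667 - 0.011055*I)
T³ = (-17/300 - I*√11/300)³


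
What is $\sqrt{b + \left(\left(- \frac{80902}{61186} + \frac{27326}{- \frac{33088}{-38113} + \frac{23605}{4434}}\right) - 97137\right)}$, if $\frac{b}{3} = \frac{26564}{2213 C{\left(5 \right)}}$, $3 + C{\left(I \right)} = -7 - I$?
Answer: $\frac{2 i \sqrt{2908476335702212672706798292845804192115}}{354208175381035565} \approx 304.51 i$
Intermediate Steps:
$C{\left(I \right)} = -10 - I$ ($C{\left(I \right)} = -3 - \left(7 + I\right) = -10 - I$)
$b = - \frac{26564}{11065}$ ($b = 3 \frac{26564}{2213 \left(-10 - 5\right)} = 3 \frac{26564}{2213 \left(-15\right)} = 3 \frac{26564}{-33195} = 3 \cdot 26564 \left(- \frac{1}{33195}\right) = 3 \left(- \frac{26564}{33195}\right) = - \frac{26564}{11065} \approx -2.4007$)
$\sqrt{b + \left(\left(- \frac{80902}{61186} + \frac{27326}{- \frac{33088}{-38113} + \frac{23605}{4434}}\right) - 97137\right)} = \sqrt{- \frac{26564}{11065} + \left(\left(- \frac{80902}{61186} + \frac{27326}{- \frac{33088}{-38113} + \frac{23605}{4434}}\right) - 97137\right)} = \sqrt{- \frac{26564}{11065} - \left(\frac{2971752692}{30593} - \frac{27326}{\left(-33088\right) \left(- \frac{1}{38113}\right) + 23605 \cdot \frac{1}{4434}}\right)} = \sqrt{- \frac{26564}{11065} - \left(\frac{2971752692}{30593} - \frac{27326}{\frac{33088}{38113} + \frac{23605}{4434}}\right)} = \sqrt{- \frac{26564}{11065} - \left(\frac{2971752692}{30593} - \frac{4617903865692}{1046369557}\right)} = \sqrt{- \frac{26564}{11065} + \left(\left(- \frac{40451}{30593} + 27326 \cdot \frac{168993042}{1046369557}\right) - 97137\right)} = \sqrt{- \frac{26564}{11065} + \left(\left(- \frac{40451}{30593} + \frac{4617903865692}{1046369557}\right) - 97137\right)} = \sqrt{- \frac{26564}{11065} + \left(\frac{141233206268165149}{32011583857301} - 97137\right)} = \sqrt{- \frac{26564}{11065} - \frac{2968276014878482088}{32011583857301}} = \sqrt{- \frac{32844824460343989647484}{354208175381035565}} = \frac{2 i \sqrt{2908476335702212672706798292845804192115}}{354208175381035565}$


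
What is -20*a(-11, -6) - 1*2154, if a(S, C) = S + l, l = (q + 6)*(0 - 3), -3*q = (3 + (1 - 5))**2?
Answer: -1594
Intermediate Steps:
q = -1/3 (q = -(3 + (1 - 5))**2/3 = -(3 - 4)**2/3 = -1/3*(-1)**2 = -1/3*1 = -1/3 ≈ -0.33333)
l = -17 (l = (-1/3 + 6)*(0 - 3) = (17/3)*(-3) = -17)
a(S, C) = -17 + S (a(S, C) = S - 17 = -17 + S)
-20*a(-11, -6) - 1*2154 = -20*(-17 - 11) - 1*2154 = -20*(-28) - 2154 = 560 - 2154 = -1594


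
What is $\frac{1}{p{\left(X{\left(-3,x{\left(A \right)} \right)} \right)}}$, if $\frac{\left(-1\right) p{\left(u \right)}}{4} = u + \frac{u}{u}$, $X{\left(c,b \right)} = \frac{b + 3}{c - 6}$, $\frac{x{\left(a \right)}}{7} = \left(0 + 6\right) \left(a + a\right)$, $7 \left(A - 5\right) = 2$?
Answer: $\frac{3}{584} \approx 0.005137$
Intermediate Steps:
$A = \frac{37}{7}$ ($A = 5 + \frac{1}{7} \cdot 2 = 5 + \frac{2}{7} = \frac{37}{7} \approx 5.2857$)
$x{\left(a \right)} = 84 a$ ($x{\left(a \right)} = 7 \left(0 + 6\right) \left(a + a\right) = 7 \cdot 6 \cdot 2 a = 7 \cdot 12 a = 84 a$)
$X{\left(c,b \right)} = \frac{3 + b}{-6 + c}$
$p{\left(u \right)} = -4 - 4 u$ ($p{\left(u \right)} = - 4 \left(u + \frac{u}{u}\right) = - 4 \left(u + 1\right) = - 4 \left(1 + u\right) = -4 - 4 u$)
$\frac{1}{p{\left(X{\left(-3,x{\left(A \right)} \right)} \right)}} = \frac{1}{-4 - 4 \frac{3 + 84 \cdot \frac{37}{7}}{-6 - 3}} = \frac{1}{-4 - 4 \frac{3 + 444}{-9}} = \frac{1}{-4 - 4 \left(\left(- \frac{1}{9}\right) 447\right)} = \frac{1}{-4 - - \frac{596}{3}} = \frac{1}{-4 + \frac{596}{3}} = \frac{1}{\frac{584}{3}} = \frac{3}{584}$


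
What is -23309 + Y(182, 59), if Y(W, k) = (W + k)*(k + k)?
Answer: 5129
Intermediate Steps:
Y(W, k) = 2*k*(W + k) (Y(W, k) = (W + k)*(2*k) = 2*k*(W + k))
-23309 + Y(182, 59) = -23309 + 2*59*(182 + 59) = -23309 + 2*59*241 = -23309 + 28438 = 5129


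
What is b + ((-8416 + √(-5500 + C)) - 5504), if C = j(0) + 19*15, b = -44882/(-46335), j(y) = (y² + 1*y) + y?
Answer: -644938318/46335 + I*√5215 ≈ -13919.0 + 72.215*I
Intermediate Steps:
j(y) = y² + 2*y (j(y) = (y² + y) + y = (y + y²) + y = y² + 2*y)
b = 44882/46335 (b = -44882*(-1/46335) = 44882/46335 ≈ 0.96864)
C = 285 (C = 0*(2 + 0) + 19*15 = 0*2 + 285 = 0 + 285 = 285)
b + ((-8416 + √(-5500 + C)) - 5504) = 44882/46335 + ((-8416 + √(-5500 + 285)) - 5504) = 44882/46335 + ((-8416 + √(-5215)) - 5504) = 44882/46335 + ((-8416 + I*√5215) - 5504) = 44882/46335 + (-13920 + I*√5215) = -644938318/46335 + I*√5215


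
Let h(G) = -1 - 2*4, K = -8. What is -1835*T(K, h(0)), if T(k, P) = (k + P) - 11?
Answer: 51380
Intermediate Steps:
h(G) = -9 (h(G) = -1 - 8 = -9)
T(k, P) = -11 + P + k (T(k, P) = (P + k) - 11 = -11 + P + k)
-1835*T(K, h(0)) = -1835*(-11 - 9 - 8) = -1835*(-28) = 51380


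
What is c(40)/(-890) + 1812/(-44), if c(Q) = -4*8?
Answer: -201409/4895 ≈ -41.146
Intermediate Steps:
c(Q) = -32
c(40)/(-890) + 1812/(-44) = -32/(-890) + 1812/(-44) = -32*(-1/890) + 1812*(-1/44) = 16/445 - 453/11 = -201409/4895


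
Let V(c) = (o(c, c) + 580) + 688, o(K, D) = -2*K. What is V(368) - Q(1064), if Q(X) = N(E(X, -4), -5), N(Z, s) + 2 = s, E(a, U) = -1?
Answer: 539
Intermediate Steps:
N(Z, s) = -2 + s
Q(X) = -7 (Q(X) = -2 - 5 = -7)
V(c) = 1268 - 2*c (V(c) = (-2*c + 580) + 688 = (580 - 2*c) + 688 = 1268 - 2*c)
V(368) - Q(1064) = (1268 - 2*368) - 1*(-7) = (1268 - 736) + 7 = 532 + 7 = 539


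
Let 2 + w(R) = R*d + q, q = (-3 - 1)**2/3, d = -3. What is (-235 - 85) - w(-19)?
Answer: -1141/3 ≈ -380.33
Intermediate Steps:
q = 16/3 (q = (-4)**2*(1/3) = 16*(1/3) = 16/3 ≈ 5.3333)
w(R) = 10/3 - 3*R (w(R) = -2 + (R*(-3) + 16/3) = -2 + (-3*R + 16/3) = -2 + (16/3 - 3*R) = 10/3 - 3*R)
(-235 - 85) - w(-19) = (-235 - 85) - (10/3 - 3*(-19)) = -320 - (10/3 + 57) = -320 - 1*181/3 = -320 - 181/3 = -1141/3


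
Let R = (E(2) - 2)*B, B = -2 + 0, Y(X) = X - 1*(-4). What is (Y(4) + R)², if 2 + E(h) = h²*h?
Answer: 0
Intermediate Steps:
E(h) = -2 + h³ (E(h) = -2 + h²*h = -2 + h³)
Y(X) = 4 + X (Y(X) = X + 4 = 4 + X)
B = -2
R = -8 (R = ((-2 + 2³) - 2)*(-2) = ((-2 + 8) - 2)*(-2) = (6 - 2)*(-2) = 4*(-2) = -8)
(Y(4) + R)² = ((4 + 4) - 8)² = (8 - 8)² = 0² = 0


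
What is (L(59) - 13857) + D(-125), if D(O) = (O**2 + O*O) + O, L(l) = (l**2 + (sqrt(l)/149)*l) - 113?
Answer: 20636 + 59*sqrt(59)/149 ≈ 20639.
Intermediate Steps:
L(l) = -113 + l**2 + l**(3/2)/149 (L(l) = (l**2 + (sqrt(l)/149)*l) - 113 = (l**2 + l**(3/2)/149) - 113 = -113 + l**2 + l**(3/2)/149)
D(O) = O + 2*O**2 (D(O) = (O**2 + O**2) + O = 2*O**2 + O = O + 2*O**2)
(L(59) - 13857) + D(-125) = ((-113 + 59**2 + 59**(3/2)/149) - 13857) - 125*(1 + 2*(-125)) = ((-113 + 3481 + (59*sqrt(59))/149) - 13857) - 125*(1 - 250) = ((-113 + 3481 + 59*sqrt(59)/149) - 13857) - 125*(-249) = ((3368 + 59*sqrt(59)/149) - 13857) + 31125 = (-10489 + 59*sqrt(59)/149) + 31125 = 20636 + 59*sqrt(59)/149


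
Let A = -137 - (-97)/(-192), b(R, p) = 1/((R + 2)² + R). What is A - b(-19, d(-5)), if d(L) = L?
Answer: -1188077/8640 ≈ -137.51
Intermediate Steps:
b(R, p) = 1/(R + (2 + R)²) (b(R, p) = 1/((2 + R)² + R) = 1/(R + (2 + R)²))
A = -26401/192 (A = -137 - (-97)*(-1)/192 = -137 - 1*97/192 = -137 - 97/192 = -26401/192 ≈ -137.51)
A - b(-19, d(-5)) = -26401/192 - 1/(-19 + (2 - 19)²) = -26401/192 - 1/(-19 + (-17)²) = -26401/192 - 1/(-19 + 289) = -26401/192 - 1/270 = -1188077/8640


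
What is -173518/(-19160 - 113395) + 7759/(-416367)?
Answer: 23739558287/18397175895 ≈ 1.2904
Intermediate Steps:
-173518/(-19160 - 113395) + 7759/(-416367) = -173518/(-132555) + 7759*(-1/416367) = -173518*(-1/132555) - 7759/416367 = 173518/132555 - 7759/416367 = 23739558287/18397175895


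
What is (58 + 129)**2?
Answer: 34969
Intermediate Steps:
(58 + 129)**2 = 187**2 = 34969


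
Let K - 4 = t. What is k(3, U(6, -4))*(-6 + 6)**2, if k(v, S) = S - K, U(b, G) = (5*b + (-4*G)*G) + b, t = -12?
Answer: 0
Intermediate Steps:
K = -8 (K = 4 - 12 = -8)
U(b, G) = -4*G**2 + 6*b (U(b, G) = (5*b - 4*G**2) + b = (-4*G**2 + 5*b) + b = -4*G**2 + 6*b)
k(v, S) = 8 + S (k(v, S) = S - 1*(-8) = S + 8 = 8 + S)
k(3, U(6, -4))*(-6 + 6)**2 = (8 + (-4*(-4)**2 + 6*6))*(-6 + 6)**2 = (8 + (-4*16 + 36))*0**2 = (8 + (-64 + 36))*0 = (8 - 28)*0 = -20*0 = 0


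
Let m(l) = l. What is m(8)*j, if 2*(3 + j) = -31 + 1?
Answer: -144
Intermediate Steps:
j = -18 (j = -3 + (-31 + 1)/2 = -3 + (½)*(-30) = -3 - 15 = -18)
m(8)*j = 8*(-18) = -144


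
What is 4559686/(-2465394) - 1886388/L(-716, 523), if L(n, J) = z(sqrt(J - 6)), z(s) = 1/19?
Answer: -44181554020127/1232697 ≈ -3.5841e+7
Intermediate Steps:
z(s) = 1/19
L(n, J) = 1/19
4559686/(-2465394) - 1886388/L(-716, 523) = 4559686/(-2465394) - 1886388/1/19 = 4559686*(-1/2465394) - 1886388*19 = -2279843/1232697 - 35841372 = -44181554020127/1232697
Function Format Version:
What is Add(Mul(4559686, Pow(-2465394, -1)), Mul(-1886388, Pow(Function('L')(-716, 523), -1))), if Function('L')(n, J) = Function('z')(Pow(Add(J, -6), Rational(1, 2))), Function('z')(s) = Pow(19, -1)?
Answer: Rational(-44181554020127, 1232697) ≈ -3.5841e+7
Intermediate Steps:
Function('z')(s) = Rational(1, 19)
Function('L')(n, J) = Rational(1, 19)
Add(Mul(4559686, Pow(-2465394, -1)), Mul(-1886388, Pow(Function('L')(-716, 523), -1))) = Add(Mul(4559686, Pow(-2465394, -1)), Mul(-1886388, Pow(Rational(1, 19), -1))) = Add(Mul(4559686, Rational(-1, 2465394)), Mul(-1886388, 19)) = Add(Rational(-2279843, 1232697), -35841372) = Rational(-44181554020127, 1232697)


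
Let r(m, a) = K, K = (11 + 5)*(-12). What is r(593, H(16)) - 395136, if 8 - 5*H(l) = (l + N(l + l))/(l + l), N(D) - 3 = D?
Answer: -395328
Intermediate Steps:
N(D) = 3 + D
H(l) = 8/5 - (3 + 3*l)/(10*l) (H(l) = 8/5 - (l + (3 + (l + l)))/(5*(l + l)) = 8/5 - (l + (3 + 2*l))/(5*(2*l)) = 8/5 - (3 + 3*l)*1/(2*l)/5 = 8/5 - (3 + 3*l)/(10*l))
K = -192 (K = 16*(-12) = -192)
r(m, a) = -192
r(593, H(16)) - 395136 = -192 - 395136 = -395328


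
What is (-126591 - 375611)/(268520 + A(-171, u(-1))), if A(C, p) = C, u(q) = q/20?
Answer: -502202/268349 ≈ -1.8715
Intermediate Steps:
u(q) = q/20 (u(q) = q*(1/20) = q/20)
(-126591 - 375611)/(268520 + A(-171, u(-1))) = (-126591 - 375611)/(268520 - 171) = -502202/268349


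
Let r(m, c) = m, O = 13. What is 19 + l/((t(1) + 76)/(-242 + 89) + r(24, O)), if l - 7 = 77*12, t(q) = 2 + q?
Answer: 210710/3593 ≈ 58.645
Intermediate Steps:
l = 931 (l = 7 + 77*12 = 7 + 924 = 931)
19 + l/((t(1) + 76)/(-242 + 89) + r(24, O)) = 19 + 931/(((2 + 1) + 76)/(-242 + 89) + 24) = 19 + 931/((3 + 76)/(-153) + 24) = 19 + 931/(79*(-1/153) + 24) = 19 + 931/(-79/153 + 24) = 19 + 931/(3593/153) = 19 + 931*(153/3593) = 19 + 142443/3593 = 210710/3593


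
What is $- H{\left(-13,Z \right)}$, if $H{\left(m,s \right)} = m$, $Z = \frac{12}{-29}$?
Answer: $13$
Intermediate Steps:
$Z = - \frac{12}{29}$ ($Z = 12 \left(- \frac{1}{29}\right) = - \frac{12}{29} \approx -0.41379$)
$- H{\left(-13,Z \right)} = \left(-1\right) \left(-13\right) = 13$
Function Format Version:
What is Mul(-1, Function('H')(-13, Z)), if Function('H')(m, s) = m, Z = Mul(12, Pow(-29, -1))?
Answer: 13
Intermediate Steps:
Z = Rational(-12, 29) (Z = Mul(12, Rational(-1, 29)) = Rational(-12, 29) ≈ -0.41379)
Mul(-1, Function('H')(-13, Z)) = Mul(-1, -13) = 13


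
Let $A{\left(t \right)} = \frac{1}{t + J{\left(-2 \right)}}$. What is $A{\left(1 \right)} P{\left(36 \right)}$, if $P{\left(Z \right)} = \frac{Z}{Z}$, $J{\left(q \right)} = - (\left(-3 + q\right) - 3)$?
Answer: $\frac{1}{9} \approx 0.11111$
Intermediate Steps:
$J{\left(q \right)} = 6 - q$ ($J{\left(q \right)} = - (-6 + q) = 6 - q$)
$A{\left(t \right)} = \frac{1}{8 + t}$ ($A{\left(t \right)} = \frac{1}{t + \left(6 - -2\right)} = \frac{1}{t + \left(6 + 2\right)} = \frac{1}{t + 8} = \frac{1}{8 + t}$)
$P{\left(Z \right)} = 1$
$A{\left(1 \right)} P{\left(36 \right)} = \frac{1}{8 + 1} \cdot 1 = \frac{1}{9} \cdot 1 = \frac{1}{9}$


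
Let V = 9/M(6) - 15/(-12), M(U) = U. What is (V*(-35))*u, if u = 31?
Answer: -11935/4 ≈ -2983.8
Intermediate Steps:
V = 11/4 (V = 9/6 - 15/(-12) = 9*(1/6) - 15*(-1/12) = 3/2 + 5/4 = 11/4 ≈ 2.7500)
(V*(-35))*u = ((11/4)*(-35))*31 = -385/4*31 = -11935/4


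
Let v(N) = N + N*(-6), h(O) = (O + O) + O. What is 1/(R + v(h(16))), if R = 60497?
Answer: 1/60257 ≈ 1.6596e-5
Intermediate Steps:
h(O) = 3*O (h(O) = 2*O + O = 3*O)
v(N) = -5*N (v(N) = N - 6*N = -5*N)
1/(R + v(h(16))) = 1/(60497 - 15*16) = 1/(60497 - 5*48) = 1/(60497 - 240) = 1/60257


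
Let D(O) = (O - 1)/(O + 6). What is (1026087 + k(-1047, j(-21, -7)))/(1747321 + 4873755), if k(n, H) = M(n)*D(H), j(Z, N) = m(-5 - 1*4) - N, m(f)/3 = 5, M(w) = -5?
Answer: 4104333/26484304 ≈ 0.15497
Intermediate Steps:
m(f) = 15 (m(f) = 3*5 = 15)
j(Z, N) = 15 - N
D(O) = (-1 + O)/(6 + O)
k(n, H) = -5*(-1 + H)/(6 + H)
(1026087 + k(-1047, j(-21, -7)))/(1747321 + 4873755) = (1026087 + 5*(1 - (15 - 1*(-7)))/(6 + (15 - 1*(-7))))/(1747321 + 4873755) = (1026087 + 5*(1 - (15 + 7))/(6 + (15 + 7)))/6621076 = (1026087 + 5*(1 - 1*22)/(6 + 22))*(1/6621076) = (1026087 + 5*(1 - 22)/28)*(1/6621076) = (1026087 + 5*(1/28)*(-21))*(1/6621076) = (1026087 - 15/4)*(1/6621076) = (4104333/4)*(1/6621076) = 4104333/26484304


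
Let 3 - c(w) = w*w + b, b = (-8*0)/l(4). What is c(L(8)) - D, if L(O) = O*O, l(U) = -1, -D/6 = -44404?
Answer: -270517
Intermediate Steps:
D = 266424 (D = -6*(-44404) = 266424)
L(O) = O²
b = 0 (b = -8*0/(-1) = 0*(-1) = 0)
c(w) = 3 - w² (c(w) = 3 - (w*w + 0) = 3 - (w² + 0) = 3 - w²)
c(L(8)) - D = (3 - (8²)²) - 1*266424 = (3 - 1*64²) - 266424 = (3 - 1*4096) - 266424 = (3 - 4096) - 266424 = -4093 - 266424 = -270517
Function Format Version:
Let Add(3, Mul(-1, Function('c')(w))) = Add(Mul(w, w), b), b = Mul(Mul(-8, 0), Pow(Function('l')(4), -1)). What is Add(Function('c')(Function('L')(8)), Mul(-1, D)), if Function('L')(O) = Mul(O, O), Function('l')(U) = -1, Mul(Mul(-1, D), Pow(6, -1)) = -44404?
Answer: -270517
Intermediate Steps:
D = 266424 (D = Mul(-6, -44404) = 266424)
Function('L')(O) = Pow(O, 2)
b = 0 (b = Mul(Mul(-8, 0), Pow(-1, -1)) = Mul(0, -1) = 0)
Function('c')(w) = Add(3, Mul(-1, Pow(w, 2))) (Function('c')(w) = Add(3, Mul(-1, Add(Mul(w, w), 0))) = Add(3, Mul(-1, Add(Pow(w, 2), 0))) = Add(3, Mul(-1, Pow(w, 2))))
Add(Function('c')(Function('L')(8)), Mul(-1, D)) = Add(Add(3, Mul(-1, Pow(Pow(8, 2), 2))), Mul(-1, 266424)) = Add(Add(3, Mul(-1, Pow(64, 2))), -266424) = Add(Add(3, Mul(-1, 4096)), -266424) = Add(Add(3, -4096), -266424) = Add(-4093, -266424) = -270517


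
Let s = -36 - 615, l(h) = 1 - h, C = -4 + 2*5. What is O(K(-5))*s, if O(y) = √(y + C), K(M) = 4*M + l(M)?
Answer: -1302*I*√2 ≈ -1841.3*I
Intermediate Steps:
C = 6 (C = -4 + 10 = 6)
s = -651
K(M) = 1 + 3*M (K(M) = 4*M + (1 - M) = 1 + 3*M)
O(y) = √(6 + y) (O(y) = √(y + 6) = √(6 + y))
O(K(-5))*s = √(6 + (1 + 3*(-5)))*(-651) = √(6 + (1 - 15))*(-651) = √(6 - 14)*(-651) = √(-8)*(-651) = (2*I*√2)*(-651) = -1302*I*√2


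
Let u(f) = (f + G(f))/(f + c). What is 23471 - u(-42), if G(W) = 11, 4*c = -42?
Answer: 2464393/105 ≈ 23470.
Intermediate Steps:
c = -21/2 (c = (1/4)*(-42) = -21/2 ≈ -10.500)
u(f) = (11 + f)/(-21/2 + f) (u(f) = (f + 11)/(f - 21/2) = (11 + f)/(-21/2 + f))
23471 - u(-42) = 23471 - 2*(11 - 42)/(-21 + 2*(-42)) = 23471 - 2*(-31)/(-21 - 84) = 23471 - 2*(-31)/(-105) = 23471 - 2*(-1)*(-31)/105 = 23471 - 1*62/105 = 23471 - 62/105 = 2464393/105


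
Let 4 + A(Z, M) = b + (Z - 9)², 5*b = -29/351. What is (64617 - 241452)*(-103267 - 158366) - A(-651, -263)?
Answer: 81195840108074/1755 ≈ 4.6265e+10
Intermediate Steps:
b = -29/1755 (b = (-29/351)/5 = (-29*1/351)/5 = (⅕)*(-29/351) = -29/1755 ≈ -0.016524)
A(Z, M) = -7049/1755 + (-9 + Z)² (A(Z, M) = -4 + (-29/1755 + (Z - 9)²) = -4 + (-29/1755 + (-9 + Z)²) = -7049/1755 + (-9 + Z)²)
(64617 - 241452)*(-103267 - 158366) - A(-651, -263) = (64617 - 241452)*(-103267 - 158366) - (-7049/1755 + (-9 - 651)²) = -176835*(-261633) - (-7049/1755 + (-660)²) = 46265871555 - (-7049/1755 + 435600) = 46265871555 - 1*764470951/1755 = 46265871555 - 764470951/1755 = 81195840108074/1755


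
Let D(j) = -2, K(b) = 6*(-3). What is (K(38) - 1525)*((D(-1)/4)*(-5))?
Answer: -7715/2 ≈ -3857.5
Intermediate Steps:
K(b) = -18
(K(38) - 1525)*((D(-1)/4)*(-5)) = (-18 - 1525)*((-2/4)*(-5)) = -1543*(¼)*(-2)*(-5) = -(-1543)*(-5)/2 = -1543*5/2 = -7715/2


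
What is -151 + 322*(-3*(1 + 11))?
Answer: -11743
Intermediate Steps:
-151 + 322*(-3*(1 + 11)) = -151 + 322*(-3*12) = -151 + 322*(-36) = -151 - 11592 = -11743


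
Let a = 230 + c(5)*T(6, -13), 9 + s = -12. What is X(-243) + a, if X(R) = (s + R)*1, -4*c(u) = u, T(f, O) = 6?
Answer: -83/2 ≈ -41.500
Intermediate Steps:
s = -21 (s = -9 - 12 = -21)
c(u) = -u/4
X(R) = -21 + R (X(R) = (-21 + R)*1 = -21 + R)
a = 445/2 (a = 230 - ¼*5*6 = 230 - 5/4*6 = 230 - 15/2 = 445/2 ≈ 222.50)
X(-243) + a = (-21 - 243) + 445/2 = -264 + 445/2 = -83/2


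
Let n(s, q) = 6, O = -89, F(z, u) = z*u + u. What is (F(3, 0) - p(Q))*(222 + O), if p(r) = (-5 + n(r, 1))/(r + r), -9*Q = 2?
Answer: 1197/4 ≈ 299.25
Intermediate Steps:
F(z, u) = u + u*z (F(z, u) = u*z + u = u + u*z)
Q = -2/9 (Q = -1/9*2 = -2/9 ≈ -0.22222)
p(r) = 1/(2*r) (p(r) = (-5 + 6)/(r + r) = 1/(2*r))
(F(3, 0) - p(Q))*(222 + O) = (0*(1 + 3) - 1/(2*(-2/9)))*(222 - 89) = (0*4 - (-9)/(2*2))*133 = (0 - 1*(-9/4))*133 = (0 + 9/4)*133 = (9/4)*133 = 1197/4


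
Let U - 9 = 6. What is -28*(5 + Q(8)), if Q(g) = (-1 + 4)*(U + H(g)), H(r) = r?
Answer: -2072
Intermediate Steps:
U = 15 (U = 9 + 6 = 15)
Q(g) = 45 + 3*g (Q(g) = (-1 + 4)*(15 + g) = 3*(15 + g) = 45 + 3*g)
-28*(5 + Q(8)) = -28*(5 + (45 + 3*8)) = -28*(5 + (45 + 24)) = -28*(5 + 69) = -28*74 = -2072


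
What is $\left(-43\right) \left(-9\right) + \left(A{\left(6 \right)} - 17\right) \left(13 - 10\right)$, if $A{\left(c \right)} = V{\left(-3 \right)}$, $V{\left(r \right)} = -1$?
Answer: $333$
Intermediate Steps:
$A{\left(c \right)} = -1$
$\left(-43\right) \left(-9\right) + \left(A{\left(6 \right)} - 17\right) \left(13 - 10\right) = \left(-43\right) \left(-9\right) + \left(-1 - 17\right) \left(13 - 10\right) = 387 - 54 = 333$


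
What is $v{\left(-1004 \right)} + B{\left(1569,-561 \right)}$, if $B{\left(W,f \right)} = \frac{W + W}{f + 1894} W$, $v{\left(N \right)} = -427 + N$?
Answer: $\frac{3015999}{1333} \approx 2262.6$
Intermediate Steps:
$B{\left(W,f \right)} = \frac{2 W^{2}}{1894 + f}$ ($B{\left(W,f \right)} = \frac{2 W}{1894 + f} W = \frac{2 W^{2}}{1894 + f}$)
$v{\left(-1004 \right)} + B{\left(1569,-561 \right)} = \left(-427 - 1004\right) + \frac{2 \cdot 1569^{2}}{1894 - 561} = -1431 + 2 \cdot 2461761 \cdot \frac{1}{1333} = -1431 + \frac{4923522}{1333} = \frac{3015999}{1333}$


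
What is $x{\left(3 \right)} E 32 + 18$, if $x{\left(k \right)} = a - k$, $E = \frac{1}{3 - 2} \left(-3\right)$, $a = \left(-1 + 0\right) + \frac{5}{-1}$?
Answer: $882$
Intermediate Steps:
$a = -6$ ($a = -1 + 5 \left(-1\right) = -1 - 5 = -6$)
$E = -3$ ($E = 1^{-1} \left(-3\right) = 1 \left(-3\right) = -3$)
$x{\left(k \right)} = -6 - k$
$x{\left(3 \right)} E 32 + 18 = \left(-6 - 3\right) \left(-3\right) 32 + 18 = \left(-9\right) \left(-3\right) 32 + 18 = 27 \cdot 32 + 18 = 864 + 18 = 882$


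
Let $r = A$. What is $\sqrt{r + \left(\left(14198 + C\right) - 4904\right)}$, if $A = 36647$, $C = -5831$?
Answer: $\sqrt{40110} \approx 200.27$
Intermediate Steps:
$r = 36647$
$\sqrt{r + \left(\left(14198 + C\right) - 4904\right)} = \sqrt{36647 + \left(\left(14198 - 5831\right) - 4904\right)} = \sqrt{36647 + \left(8367 - 4904\right)} = \sqrt{36647 + 3463} = \sqrt{40110}$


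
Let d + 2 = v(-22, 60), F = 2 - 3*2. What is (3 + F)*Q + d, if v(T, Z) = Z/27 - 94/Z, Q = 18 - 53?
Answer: 3029/90 ≈ 33.656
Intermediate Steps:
Q = -35
F = -4 (F = 2 - 6 = -4)
v(T, Z) = -94/Z + Z/27 (v(T, Z) = Z*(1/27) - 94/Z = Z/27 - 94/Z = -94/Z + Z/27)
d = -121/90 (d = -2 + (-94/60 + (1/27)*60) = -2 + (-94*1/60 + 20/9) = -2 + (-47/30 + 20/9) = -2 + 59/90 = -121/90 ≈ -1.3444)
(3 + F)*Q + d = (3 - 4)*(-35) - 121/90 = -1*(-35) - 121/90 = 35 - 121/90 = 3029/90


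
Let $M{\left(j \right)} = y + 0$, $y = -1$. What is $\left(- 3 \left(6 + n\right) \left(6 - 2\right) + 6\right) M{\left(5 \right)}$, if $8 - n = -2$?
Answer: $186$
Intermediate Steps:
$n = 10$ ($n = 8 - -2 = 8 + 2 = 10$)
$M{\left(j \right)} = -1$ ($M{\left(j \right)} = -1 + 0 = -1$)
$\left(- 3 \left(6 + n\right) \left(6 - 2\right) + 6\right) M{\left(5 \right)} = \left(- 3 \left(6 + 10\right) \left(6 - 2\right) + 6\right) \left(-1\right) = \left(- 3 \cdot 16 \cdot 4 + 6\right) \left(-1\right) = \left(\left(-3\right) 64 + 6\right) \left(-1\right) = \left(-192 + 6\right) \left(-1\right) = \left(-186\right) \left(-1\right) = 186$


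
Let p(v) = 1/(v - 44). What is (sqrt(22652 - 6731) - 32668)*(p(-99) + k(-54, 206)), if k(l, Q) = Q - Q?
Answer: 32668/143 - 3*sqrt(1769)/143 ≈ 227.57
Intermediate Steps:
p(v) = 1/(-44 + v)
k(l, Q) = 0
(sqrt(22652 - 6731) - 32668)*(p(-99) + k(-54, 206)) = (sqrt(22652 - 6731) - 32668)*(1/(-44 - 99) + 0) = (sqrt(15921) - 32668)*(1/(-143) + 0) = (3*sqrt(1769) - 32668)*(-1/143 + 0) = (-32668 + 3*sqrt(1769))*(-1/143) = 32668/143 - 3*sqrt(1769)/143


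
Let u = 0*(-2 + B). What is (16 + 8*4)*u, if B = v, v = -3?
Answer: 0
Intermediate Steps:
B = -3
u = 0 (u = 0*(-2 - 3) = 0*(-5) = 0)
(16 + 8*4)*u = (16 + 8*4)*0 = (16 + 32)*0 = 48*0 = 0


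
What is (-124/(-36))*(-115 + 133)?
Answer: 62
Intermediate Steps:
(-124/(-36))*(-115 + 133) = -124*(-1/36)*18 = (31/9)*18 = 62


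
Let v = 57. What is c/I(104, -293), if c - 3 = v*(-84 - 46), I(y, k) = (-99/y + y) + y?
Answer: -770328/21533 ≈ -35.774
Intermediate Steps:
I(y, k) = -99/y + 2*y (I(y, k) = (y - 99/y) + y = -99/y + 2*y)
c = -7407 (c = 3 + 57*(-84 - 46) = 3 + 57*(-130) = 3 - 7410 = -7407)
c/I(104, -293) = -7407/(-99/104 + 2*104) = -7407/(-99*1/104 + 208) = -7407/(-99/104 + 208) = -7407/21533/104 = -7407*104/21533 = -770328/21533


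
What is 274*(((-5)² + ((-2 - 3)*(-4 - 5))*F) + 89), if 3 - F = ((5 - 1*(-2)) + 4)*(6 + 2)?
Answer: -1016814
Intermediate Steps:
F = -85 (F = 3 - ((5 - 1*(-2)) + 4)*(6 + 2) = 3 - ((5 + 2) + 4)*8 = 3 - (7 + 4)*8 = 3 - 11*8 = 3 - 1*88 = 3 - 88 = -85)
274*(((-5)² + ((-2 - 3)*(-4 - 5))*F) + 89) = 274*(((-5)² + ((-2 - 3)*(-4 - 5))*(-85)) + 89) = 274*((25 - 5*(-9)*(-85)) + 89) = 274*((25 + 45*(-85)) + 89) = 274*((25 - 3825) + 89) = 274*(-3800 + 89) = 274*(-3711) = -1016814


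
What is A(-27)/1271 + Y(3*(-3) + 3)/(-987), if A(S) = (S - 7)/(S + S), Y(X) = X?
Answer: 74227/11290293 ≈ 0.0065744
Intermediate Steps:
A(S) = (-7 + S)/(2*S) (A(S) = (-7 + S)/((2*S)) = (-7 + S)*(1/(2*S)) = (-7 + S)/(2*S))
A(-27)/1271 + Y(3*(-3) + 3)/(-987) = ((½)*(-7 - 27)/(-27))/1271 + (3*(-3) + 3)/(-987) = ((½)*(-1/27)*(-34))*(1/1271) + (-9 + 3)*(-1/987) = (17/27)*(1/1271) - 6*(-1/987) = 17/34317 + 2/329 = 74227/11290293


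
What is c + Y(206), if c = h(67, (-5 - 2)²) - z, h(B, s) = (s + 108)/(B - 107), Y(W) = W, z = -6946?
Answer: 285923/40 ≈ 7148.1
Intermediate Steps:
h(B, s) = (108 + s)/(-107 + B)
c = 277683/40 (c = (108 + (-5 - 2)²)/(-107 + 67) - 1*(-6946) = (108 + (-7)²)/(-40) + 6946 = -(108 + 49)/40 + 6946 = -1/40*157 + 6946 = -157/40 + 6946 = 277683/40 ≈ 6942.1)
c + Y(206) = 277683/40 + 206 = 285923/40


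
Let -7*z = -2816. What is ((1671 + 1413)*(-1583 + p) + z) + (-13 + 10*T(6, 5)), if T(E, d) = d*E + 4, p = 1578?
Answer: -102835/7 ≈ -14691.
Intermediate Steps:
z = 2816/7 (z = -1/7*(-2816) = 2816/7 ≈ 402.29)
T(E, d) = 4 + E*d (T(E, d) = E*d + 4 = 4 + E*d)
((1671 + 1413)*(-1583 + p) + z) + (-13 + 10*T(6, 5)) = ((1671 + 1413)*(-1583 + 1578) + 2816/7) + (-13 + 10*(4 + 6*5)) = (3084*(-5) + 2816/7) + (-13 + 10*(4 + 30)) = (-15420 + 2816/7) + (-13 + 10*34) = -105124/7 + (-13 + 340) = -105124/7 + 327 = -102835/7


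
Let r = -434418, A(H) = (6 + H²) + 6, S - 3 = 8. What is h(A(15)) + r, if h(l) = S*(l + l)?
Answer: -429204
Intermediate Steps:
S = 11 (S = 3 + 8 = 11)
A(H) = 12 + H²
h(l) = 22*l (h(l) = 11*(l + l) = 11*(2*l) = 22*l)
h(A(15)) + r = 22*(12 + 15²) - 434418 = 22*(12 + 225) - 434418 = 22*237 - 434418 = 5214 - 434418 = -429204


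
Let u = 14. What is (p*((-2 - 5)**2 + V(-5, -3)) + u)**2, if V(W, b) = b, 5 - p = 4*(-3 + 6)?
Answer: 94864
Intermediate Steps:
p = -7 (p = 5 - 4*(-3 + 6) = 5 - 4*3 = 5 - 1*12 = 5 - 12 = -7)
(p*((-2 - 5)**2 + V(-5, -3)) + u)**2 = (-7*((-2 - 5)**2 - 3) + 14)**2 = (-7*((-7)**2 - 3) + 14)**2 = (-7*(49 - 3) + 14)**2 = (-7*46 + 14)**2 = (-322 + 14)**2 = (-308)**2 = 94864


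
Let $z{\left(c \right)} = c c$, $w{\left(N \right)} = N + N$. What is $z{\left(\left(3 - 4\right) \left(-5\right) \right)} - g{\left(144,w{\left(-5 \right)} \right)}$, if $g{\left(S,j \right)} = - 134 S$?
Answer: $19321$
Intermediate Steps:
$w{\left(N \right)} = 2 N$
$z{\left(c \right)} = c^{2}$
$z{\left(\left(3 - 4\right) \left(-5\right) \right)} - g{\left(144,w{\left(-5 \right)} \right)} = \left(\left(3 - 4\right) \left(-5\right)\right)^{2} - \left(-134\right) 144 = \left(\left(-1\right) \left(-5\right)\right)^{2} - -19296 = 5^{2} + 19296 = 25 + 19296 = 19321$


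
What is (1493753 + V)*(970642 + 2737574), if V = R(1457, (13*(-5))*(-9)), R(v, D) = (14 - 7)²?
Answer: 5539340477232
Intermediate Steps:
R(v, D) = 49 (R(v, D) = 7² = 49)
V = 49
(1493753 + V)*(970642 + 2737574) = (1493753 + 49)*(970642 + 2737574) = 1493802*3708216 = 5539340477232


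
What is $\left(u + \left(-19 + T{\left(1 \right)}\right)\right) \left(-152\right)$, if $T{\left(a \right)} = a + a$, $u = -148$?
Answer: $25080$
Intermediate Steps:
$T{\left(a \right)} = 2 a$
$\left(u + \left(-19 + T{\left(1 \right)}\right)\right) \left(-152\right) = \left(-148 + \left(-19 + 2 \cdot 1\right)\right) \left(-152\right) = \left(-148 + \left(-19 + 2\right)\right) \left(-152\right) = \left(-148 - 17\right) \left(-152\right) = \left(-165\right) \left(-152\right) = 25080$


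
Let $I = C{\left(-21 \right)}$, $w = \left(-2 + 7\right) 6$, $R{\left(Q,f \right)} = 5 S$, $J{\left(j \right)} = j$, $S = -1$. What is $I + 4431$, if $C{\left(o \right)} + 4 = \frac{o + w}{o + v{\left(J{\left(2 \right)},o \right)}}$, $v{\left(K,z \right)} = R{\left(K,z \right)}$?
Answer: $\frac{115093}{26} \approx 4426.7$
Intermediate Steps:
$R{\left(Q,f \right)} = -5$ ($R{\left(Q,f \right)} = 5 \left(-1\right) = -5$)
$v{\left(K,z \right)} = -5$
$w = 30$ ($w = 5 \cdot 6 = 30$)
$C{\left(o \right)} = -4 + \frac{30 + o}{-5 + o}$ ($C{\left(o \right)} = -4 + \frac{o + 30}{o - 5} = -4 + \frac{30 + o}{-5 + o}$)
$I = - \frac{113}{26}$ ($I = \frac{50 - -63}{-5 - 21} = \frac{50 + 63}{-26} = \left(- \frac{1}{26}\right) 113 = - \frac{113}{26} \approx -4.3462$)
$I + 4431 = - \frac{113}{26} + 4431 = \frac{115093}{26}$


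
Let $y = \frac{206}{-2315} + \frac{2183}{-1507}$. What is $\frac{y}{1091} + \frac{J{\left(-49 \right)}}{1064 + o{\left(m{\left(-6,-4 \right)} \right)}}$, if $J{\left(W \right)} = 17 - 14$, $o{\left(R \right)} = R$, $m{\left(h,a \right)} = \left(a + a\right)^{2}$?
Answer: $\frac{1789280443}{1431122610280} \approx 0.0012503$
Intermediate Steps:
$m{\left(h,a \right)} = 4 a^{2}$ ($m{\left(h,a \right)} = \left(2 a\right)^{2} = 4 a^{2}$)
$y = - \frac{5364087}{3488705}$ ($y = 206 \left(- \frac{1}{2315}\right) + 2183 \left(- \frac{1}{1507}\right) = - \frac{206}{2315} - \frac{2183}{1507} = - \frac{5364087}{3488705} \approx -1.5376$)
$J{\left(W \right)} = 3$
$\frac{y}{1091} + \frac{J{\left(-49 \right)}}{1064 + o{\left(m{\left(-6,-4 \right)} \right)}} = - \frac{5364087}{3488705 \cdot 1091} + \frac{3}{1064 + 4 \left(-4\right)^{2}} = \left(- \frac{5364087}{3488705}\right) \frac{1}{1091} + \frac{3}{1064 + 4 \cdot 16} = - \frac{5364087}{3806177155} + \frac{3}{1064 + 64} = - \frac{5364087}{3806177155} + \frac{3}{1128} = - \frac{5364087}{3806177155} + 3 \cdot \frac{1}{1128} = - \frac{5364087}{3806177155} + \frac{1}{376} = \frac{1789280443}{1431122610280}$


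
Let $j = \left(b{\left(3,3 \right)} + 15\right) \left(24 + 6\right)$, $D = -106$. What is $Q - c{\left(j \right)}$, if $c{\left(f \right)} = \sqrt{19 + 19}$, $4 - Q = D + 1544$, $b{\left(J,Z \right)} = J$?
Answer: $-1434 - \sqrt{38} \approx -1440.2$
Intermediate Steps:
$j = 540$ ($j = \left(3 + 15\right) \left(24 + 6\right) = 18 \cdot 30 = 540$)
$Q = -1434$ ($Q = 4 - \left(-106 + 1544\right) = 4 - 1438 = -1434$)
$c{\left(f \right)} = \sqrt{38}$
$Q - c{\left(j \right)} = -1434 - \sqrt{38}$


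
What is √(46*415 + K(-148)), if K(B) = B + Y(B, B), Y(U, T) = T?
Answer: √18794 ≈ 137.09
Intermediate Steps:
K(B) = 2*B (K(B) = B + B = 2*B)
√(46*415 + K(-148)) = √(46*415 + 2*(-148)) = √(19090 - 296) = √18794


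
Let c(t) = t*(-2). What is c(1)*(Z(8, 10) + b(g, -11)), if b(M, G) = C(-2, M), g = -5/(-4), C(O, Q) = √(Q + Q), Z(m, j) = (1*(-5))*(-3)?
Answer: -30 - √10 ≈ -33.162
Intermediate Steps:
Z(m, j) = 15 (Z(m, j) = -5*(-3) = 15)
C(O, Q) = √2*√Q (C(O, Q) = √(2*Q) = √2*√Q)
g = 5/4 (g = -5*(-¼) = 5/4 ≈ 1.2500)
b(M, G) = √2*√M
c(t) = -2*t
c(1)*(Z(8, 10) + b(g, -11)) = (-2*1)*(15 + √2*√(5/4)) = -2*(15 + √2*(√5/2)) = -2*(15 + √10/2) = -30 - √10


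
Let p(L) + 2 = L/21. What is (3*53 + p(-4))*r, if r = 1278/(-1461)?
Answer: -467606/3409 ≈ -137.17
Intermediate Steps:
r = -426/487 (r = 1278*(-1/1461) = -426/487 ≈ -0.87474)
p(L) = -2 + L/21
(3*53 + p(-4))*r = (3*53 + (-2 + (1/21)*(-4)))*(-426/487) = (159 + (-2 - 4/21))*(-426/487) = (159 - 46/21)*(-426/487) = (3293/21)*(-426/487) = -467606/3409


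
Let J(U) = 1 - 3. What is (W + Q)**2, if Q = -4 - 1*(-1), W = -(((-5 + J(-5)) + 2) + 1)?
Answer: 1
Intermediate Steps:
J(U) = -2
W = 4 (W = -(((-5 - 2) + 2) + 1) = -((-7 + 2) + 1) = -(-5 + 1) = -1*(-4) = 4)
Q = -3 (Q = -4 + 1 = -3)
(W + Q)**2 = (4 - 3)**2 = 1**2 = 1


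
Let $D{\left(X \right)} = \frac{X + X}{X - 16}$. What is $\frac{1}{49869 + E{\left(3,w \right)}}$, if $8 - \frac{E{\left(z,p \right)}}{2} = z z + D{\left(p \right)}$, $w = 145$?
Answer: $\frac{129}{6432263} \approx 2.0055 \cdot 10^{-5}$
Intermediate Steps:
$D{\left(X \right)} = \frac{2 X}{-16 + X}$
$E{\left(z,p \right)} = 16 - 2 z^{2} - \frac{4 p}{-16 + p}$ ($E{\left(z,p \right)} = 16 - 2 \left(z z + \frac{2 p}{-16 + p}\right) = 16 - 2 \left(z^{2} + \frac{2 p}{-16 + p}\right) = 16 - \left(2 z^{2} + \frac{4 p}{-16 + p}\right) = 16 - 2 z^{2} - \frac{4 p}{-16 + p}$)
$\frac{1}{49869 + E{\left(3,w \right)}} = \frac{1}{49869 + \frac{2 \left(\left(-2\right) 145 + \left(-16 + 145\right) \left(8 - 3^{2}\right)\right)}{-16 + 145}} = \frac{1}{49869 + \frac{2 \left(-290 + 129 \left(8 - 9\right)\right)}{129}} = \frac{1}{49869 + 2 \cdot \frac{1}{129} \left(-290 + 129 \left(8 - 9\right)\right)} = \frac{1}{49869 + 2 \cdot \frac{1}{129} \left(-290 + 129 \left(-1\right)\right)} = \frac{1}{49869 + 2 \cdot \frac{1}{129} \left(-290 - 129\right)} = \frac{1}{49869 + 2 \cdot \frac{1}{129} \left(-419\right)} = \frac{1}{49869 - \frac{838}{129}} = \frac{1}{\frac{6432263}{129}} = \frac{129}{6432263}$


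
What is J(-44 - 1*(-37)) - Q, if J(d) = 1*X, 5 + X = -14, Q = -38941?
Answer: 38922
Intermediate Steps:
X = -19 (X = -5 - 14 = -19)
J(d) = -19 (J(d) = 1*(-19) = -19)
J(-44 - 1*(-37)) - Q = -19 - 1*(-38941) = -19 + 38941 = 38922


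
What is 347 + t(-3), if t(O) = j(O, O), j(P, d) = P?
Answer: 344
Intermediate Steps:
t(O) = O
347 + t(-3) = 347 - 3 = 344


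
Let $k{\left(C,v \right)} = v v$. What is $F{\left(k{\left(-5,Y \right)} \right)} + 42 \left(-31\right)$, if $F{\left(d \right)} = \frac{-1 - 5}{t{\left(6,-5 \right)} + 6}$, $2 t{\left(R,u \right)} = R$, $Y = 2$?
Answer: $- \frac{3908}{3} \approx -1302.7$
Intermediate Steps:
$t{\left(R,u \right)} = \frac{R}{2}$
$k{\left(C,v \right)} = v^{2}$
$F{\left(d \right)} = - \frac{2}{3}$ ($F{\left(d \right)} = \frac{-1 - 5}{\frac{1}{2} \cdot 6 + 6} = - \frac{6}{3 + 6} = - \frac{6}{9} = \left(-6\right) \frac{1}{9} = - \frac{2}{3}$)
$F{\left(k{\left(-5,Y \right)} \right)} + 42 \left(-31\right) = - \frac{2}{3} + 42 \left(-31\right) = - \frac{2}{3} - 1302 = - \frac{3908}{3}$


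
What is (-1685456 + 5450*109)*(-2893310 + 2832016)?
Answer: 66896639364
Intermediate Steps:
(-1685456 + 5450*109)*(-2893310 + 2832016) = (-1685456 + 594050)*(-61294) = -1091406*(-61294) = 66896639364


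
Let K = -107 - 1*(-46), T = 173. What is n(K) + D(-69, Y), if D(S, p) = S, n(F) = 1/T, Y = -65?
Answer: -11936/173 ≈ -68.994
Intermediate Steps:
K = -61 (K = -107 + 46 = -61)
n(F) = 1/173
n(K) + D(-69, Y) = 1/173 - 69 = -11936/173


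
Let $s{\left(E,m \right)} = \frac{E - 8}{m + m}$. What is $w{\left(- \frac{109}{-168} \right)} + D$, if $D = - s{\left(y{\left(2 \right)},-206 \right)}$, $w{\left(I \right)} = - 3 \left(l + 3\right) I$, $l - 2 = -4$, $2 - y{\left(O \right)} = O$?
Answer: $- \frac{11339}{5768} \approx -1.9658$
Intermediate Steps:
$y{\left(O \right)} = 2 - O$
$s{\left(E,m \right)} = \frac{-8 + E}{2 m}$
$l = -2$ ($l = 2 - 4 = -2$)
$w{\left(I \right)} = - 3 I$ ($w{\left(I \right)} = - 3 \left(-2 + 3\right) I = \left(-3\right) 1 I = - 3 I$)
$D = - \frac{2}{103}$ ($D = - \frac{-8 + \left(2 - 2\right)}{2 \left(-206\right)} = - \frac{\left(-1\right) \left(-8 + \left(2 - 2\right)\right)}{2 \cdot 206} = - \frac{\left(-1\right) \left(-8 + 0\right)}{2 \cdot 206} = - \frac{\left(-1\right) \left(-8\right)}{2 \cdot 206} = \left(-1\right) \frac{2}{103} = - \frac{2}{103} \approx -0.019417$)
$w{\left(- \frac{109}{-168} \right)} + D = - 3 \left(- \frac{109}{-168}\right) - \frac{2}{103} = - 3 \left(\left(-109\right) \left(- \frac{1}{168}\right)\right) - \frac{2}{103} = \left(-3\right) \frac{109}{168} - \frac{2}{103} = - \frac{109}{56} - \frac{2}{103} = - \frac{11339}{5768}$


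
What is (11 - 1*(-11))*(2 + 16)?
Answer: 396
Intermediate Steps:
(11 - 1*(-11))*(2 + 16) = (11 + 11)*18 = 22*18 = 396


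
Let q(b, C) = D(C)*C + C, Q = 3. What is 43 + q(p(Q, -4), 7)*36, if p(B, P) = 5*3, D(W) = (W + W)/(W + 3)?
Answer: 3239/5 ≈ 647.80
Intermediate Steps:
D(W) = 2*W/(3 + W) (D(W) = (2*W)/(3 + W) = 2*W/(3 + W))
p(B, P) = 15
q(b, C) = C + 2*C**2/(3 + C) (q(b, C) = (2*C/(3 + C))*C + C = 2*C**2/(3 + C) + C = C + 2*C**2/(3 + C))
43 + q(p(Q, -4), 7)*36 = 43 + (3*7*(1 + 7)/(3 + 7))*36 = 43 + (3*7*8/10)*36 = 43 + (3*7*(1/10)*8)*36 = 43 + (84/5)*36 = 43 + 3024/5 = 3239/5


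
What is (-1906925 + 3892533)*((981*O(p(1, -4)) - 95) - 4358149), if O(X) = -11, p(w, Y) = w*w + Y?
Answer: -8675190848280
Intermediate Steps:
p(w, Y) = Y + w² (p(w, Y) = w² + Y = Y + w²)
(-1906925 + 3892533)*((981*O(p(1, -4)) - 95) - 4358149) = (-1906925 + 3892533)*((981*(-11) - 95) - 4358149) = 1985608*((-10791 - 95) - 4358149) = 1985608*(-10886 - 4358149) = 1985608*(-4369035) = -8675190848280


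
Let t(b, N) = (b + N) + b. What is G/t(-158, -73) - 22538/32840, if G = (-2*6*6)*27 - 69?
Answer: 28669819/6387380 ≈ 4.4885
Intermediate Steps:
G = -2013 (G = -12*6*27 - 69 = -72*27 - 69 = -1944 - 69 = -2013)
t(b, N) = N + 2*b (t(b, N) = (N + b) + b = N + 2*b)
G/t(-158, -73) - 22538/32840 = -2013/(-73 + 2*(-158)) - 22538/32840 = -2013/(-73 - 316) - 22538*1/32840 = -2013/(-389) - 11269/16420 = -2013*(-1/389) - 11269/16420 = 2013/389 - 11269/16420 = 28669819/6387380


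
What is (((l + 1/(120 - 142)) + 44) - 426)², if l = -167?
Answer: 145902241/484 ≈ 3.0145e+5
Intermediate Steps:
(((l + 1/(120 - 142)) + 44) - 426)² = (((-167 + 1/(120 - 142)) + 44) - 426)² = (((-167 + 1/(-22)) + 44) - 426)² = (((-167 - 1/22) + 44) - 426)² = ((-3675/22 + 44) - 426)² = (-2707/22 - 426)² = (-12079/22)² = 145902241/484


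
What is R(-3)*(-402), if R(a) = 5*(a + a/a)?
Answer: 4020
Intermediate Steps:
R(a) = 5 + 5*a (R(a) = 5*(a + 1) = 5*(1 + a) = 5 + 5*a)
R(-3)*(-402) = (5 + 5*(-3))*(-402) = (5 - 15)*(-402) = -10*(-402) = 4020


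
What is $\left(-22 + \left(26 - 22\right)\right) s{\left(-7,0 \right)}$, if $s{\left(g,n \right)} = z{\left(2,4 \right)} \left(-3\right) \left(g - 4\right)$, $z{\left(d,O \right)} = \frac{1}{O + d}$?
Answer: $-99$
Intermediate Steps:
$s{\left(g,n \right)} = 2 - \frac{g}{2}$ ($s{\left(g,n \right)} = \frac{1}{4 + 2} \left(-3\right) \left(g - 4\right) = \frac{1}{6} \left(-3\right) \left(g - 4\right) = \frac{1}{6} \left(-3\right) \left(-4 + g\right) = - \frac{-4 + g}{2} = 2 - \frac{g}{2}$)
$\left(-22 + \left(26 - 22\right)\right) s{\left(-7,0 \right)} = \left(-22 + \left(26 - 22\right)\right) \left(2 - - \frac{7}{2}\right) = \left(-22 + \left(26 - 22\right)\right) \left(2 + \frac{7}{2}\right) = \left(-22 + 4\right) \frac{11}{2} = \left(-18\right) \frac{11}{2} = -99$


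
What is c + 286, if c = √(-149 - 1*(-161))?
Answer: 286 + 2*√3 ≈ 289.46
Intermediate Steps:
c = 2*√3 (c = √(-149 + 161) = √12 = 2*√3 ≈ 3.4641)
c + 286 = 2*√3 + 286 = 286 + 2*√3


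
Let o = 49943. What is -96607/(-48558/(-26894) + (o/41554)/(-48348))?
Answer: -153524053393704504/2869242420791 ≈ -53507.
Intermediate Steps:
-96607/(-48558/(-26894) + (o/41554)/(-48348)) = -96607/(-48558/(-26894) + (49943/41554)/(-48348)) = -96607/(-48558*(-1/26894) + (49943*(1/41554))*(-1/48348)) = -96607/(24279/13447 + (49943/41554)*(-1/48348)) = -96607/(24279/13447 - 49943/2009052792) = -96607/2869242420791/1589160758472 = -96607*1589160758472/2869242420791 = -153524053393704504/2869242420791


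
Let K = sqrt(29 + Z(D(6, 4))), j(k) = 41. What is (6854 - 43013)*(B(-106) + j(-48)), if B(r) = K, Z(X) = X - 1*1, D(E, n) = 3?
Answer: -1482519 - 36159*sqrt(31) ≈ -1.6838e+6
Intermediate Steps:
Z(X) = -1 + X (Z(X) = X - 1 = -1 + X)
K = sqrt(31) (K = sqrt(29 + (-1 + 3)) = sqrt(29 + 2) = sqrt(31) ≈ 5.5678)
B(r) = sqrt(31)
(6854 - 43013)*(B(-106) + j(-48)) = (6854 - 43013)*(sqrt(31) + 41) = -36159*(41 + sqrt(31)) = -1482519 - 36159*sqrt(31)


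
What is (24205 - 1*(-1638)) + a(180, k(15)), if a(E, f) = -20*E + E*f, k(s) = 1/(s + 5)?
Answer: 22252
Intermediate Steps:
k(s) = 1/(5 + s)
(24205 - 1*(-1638)) + a(180, k(15)) = (24205 - 1*(-1638)) + 180*(-20 + 1/(5 + 15)) = (24205 + 1638) + 180*(-20 + 1/20) = 25843 + 180*(-20 + 1/20) = 25843 + 180*(-399/20) = 25843 - 3591 = 22252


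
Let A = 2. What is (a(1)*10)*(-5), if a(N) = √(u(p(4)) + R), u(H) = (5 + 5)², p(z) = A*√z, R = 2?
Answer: -50*√102 ≈ -504.98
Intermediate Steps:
p(z) = 2*√z
u(H) = 100 (u(H) = 10² = 100)
a(N) = √102 (a(N) = √(100 + 2) = √102)
(a(1)*10)*(-5) = (√102*10)*(-5) = (10*√102)*(-5) = -50*√102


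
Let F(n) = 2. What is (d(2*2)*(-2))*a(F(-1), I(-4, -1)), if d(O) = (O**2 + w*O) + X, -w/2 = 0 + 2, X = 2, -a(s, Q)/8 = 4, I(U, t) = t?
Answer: 128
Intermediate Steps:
a(s, Q) = -32 (a(s, Q) = -8*4 = -32)
w = -4 (w = -2*(0 + 2) = -2*2 = -4)
d(O) = 2 + O**2 - 4*O (d(O) = (O**2 - 4*O) + 2 = 2 + O**2 - 4*O)
(d(2*2)*(-2))*a(F(-1), I(-4, -1)) = ((2 + (2*2)**2 - 8*2)*(-2))*(-32) = ((2 + 4**2 - 4*4)*(-2))*(-32) = ((2 + 16 - 16)*(-2))*(-32) = (2*(-2))*(-32) = -4*(-32) = 128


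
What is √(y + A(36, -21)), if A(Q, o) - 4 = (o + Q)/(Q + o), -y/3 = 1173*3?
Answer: 2*I*√2638 ≈ 102.72*I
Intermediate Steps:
y = -10557 (y = -3519*3 = -3*3519 = -10557)
A(Q, o) = 5 (A(Q, o) = 4 + (o + Q)/(Q + o) = 4 + (Q + o)/(Q + o) = 4 + 1 = 5)
√(y + A(36, -21)) = √(-10557 + 5) = √(-10552) = 2*I*√2638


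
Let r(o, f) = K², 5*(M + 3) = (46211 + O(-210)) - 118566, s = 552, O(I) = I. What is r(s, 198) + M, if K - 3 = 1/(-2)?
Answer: -58039/4 ≈ -14510.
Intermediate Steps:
K = 5/2 (K = 3 + 1/(-2) = 3 - ½ = 5/2 ≈ 2.5000)
M = -14516 (M = -3 + ((46211 - 210) - 118566)/5 = -3 + (46001 - 118566)/5 = -3 + (⅕)*(-72565) = -3 - 14513 = -14516)
r(o, f) = 25/4 (r(o, f) = (5/2)² = 25/4)
r(s, 198) + M = 25/4 - 14516 = -58039/4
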